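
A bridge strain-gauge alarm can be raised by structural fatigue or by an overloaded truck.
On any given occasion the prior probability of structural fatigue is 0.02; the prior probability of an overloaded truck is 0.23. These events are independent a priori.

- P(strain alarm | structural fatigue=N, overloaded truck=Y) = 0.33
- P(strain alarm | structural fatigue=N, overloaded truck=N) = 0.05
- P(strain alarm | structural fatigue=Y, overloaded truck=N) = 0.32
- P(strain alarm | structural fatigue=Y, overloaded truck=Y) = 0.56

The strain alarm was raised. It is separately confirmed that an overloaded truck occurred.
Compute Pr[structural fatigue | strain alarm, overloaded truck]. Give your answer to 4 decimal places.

Pr[structural fatigue | strain alarm, overloaded truck] ≈ 0.0335

Numerator (weight on configurations with structural fatigue): 0.56·0.02 = 0.011200
Denominator P(strain alarm | overloaded truck): 0.33·0.98 + 0.56·0.02 = 0.334600
P(structural fatigue | strain alarm, overloaded truck) = 0.011200/0.334600 ≈ 0.0335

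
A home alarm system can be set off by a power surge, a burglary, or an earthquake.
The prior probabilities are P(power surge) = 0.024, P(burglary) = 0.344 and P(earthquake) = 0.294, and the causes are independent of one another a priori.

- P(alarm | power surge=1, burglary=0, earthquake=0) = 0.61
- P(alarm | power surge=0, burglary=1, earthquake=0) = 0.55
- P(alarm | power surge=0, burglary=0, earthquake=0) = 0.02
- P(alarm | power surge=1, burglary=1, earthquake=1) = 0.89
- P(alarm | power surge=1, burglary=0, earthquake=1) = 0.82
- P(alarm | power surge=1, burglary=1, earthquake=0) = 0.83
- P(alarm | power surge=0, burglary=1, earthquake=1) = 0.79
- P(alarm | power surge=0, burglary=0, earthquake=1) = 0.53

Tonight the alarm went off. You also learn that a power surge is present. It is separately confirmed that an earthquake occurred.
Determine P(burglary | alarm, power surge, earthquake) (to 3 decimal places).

Numerator (weight on configurations with burglary): 0.89*0.344 = 0.306160
The normalizing constant is 0.82*0.656 + 0.89*0.344 = 0.844080
P(burglary | alarm, power surge, earthquake) = 0.306160/0.844080 ≈ 0.363

P(burglary | alarm, power surge, earthquake) ≈ 0.363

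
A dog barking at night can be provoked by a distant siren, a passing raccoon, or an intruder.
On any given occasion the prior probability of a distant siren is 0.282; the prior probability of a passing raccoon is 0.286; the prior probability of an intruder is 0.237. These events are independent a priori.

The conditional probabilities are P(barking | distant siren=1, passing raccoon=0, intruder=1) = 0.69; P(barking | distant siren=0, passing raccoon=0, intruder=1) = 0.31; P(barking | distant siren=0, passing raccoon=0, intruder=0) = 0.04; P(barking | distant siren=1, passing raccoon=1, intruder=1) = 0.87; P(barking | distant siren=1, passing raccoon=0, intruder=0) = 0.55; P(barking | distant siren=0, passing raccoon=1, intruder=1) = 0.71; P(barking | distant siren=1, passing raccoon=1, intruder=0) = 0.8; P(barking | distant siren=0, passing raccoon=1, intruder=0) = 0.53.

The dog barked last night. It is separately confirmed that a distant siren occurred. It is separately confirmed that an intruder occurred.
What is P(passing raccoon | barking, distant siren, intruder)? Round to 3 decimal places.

P(barking | distant siren, intruder) = 0.69×0.714 + 0.87×0.286 = 0.492660 + 0.248820 = 0.741480
Of this, 0.248820 comes from 0.87×0.286 (the passing raccoon=true cases).
Hence the posterior is 0.248820/0.741480 ≈ 0.336.

P(passing raccoon | barking, distant siren, intruder) ≈ 0.336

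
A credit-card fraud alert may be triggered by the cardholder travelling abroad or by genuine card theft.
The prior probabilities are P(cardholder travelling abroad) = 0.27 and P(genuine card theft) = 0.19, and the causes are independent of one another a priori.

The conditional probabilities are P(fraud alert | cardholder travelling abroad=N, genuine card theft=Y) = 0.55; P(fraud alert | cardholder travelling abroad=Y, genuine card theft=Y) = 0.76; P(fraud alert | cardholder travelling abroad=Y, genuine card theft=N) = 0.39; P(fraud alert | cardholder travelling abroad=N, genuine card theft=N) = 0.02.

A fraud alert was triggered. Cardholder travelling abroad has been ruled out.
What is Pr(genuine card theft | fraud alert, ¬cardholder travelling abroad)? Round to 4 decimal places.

Pr(genuine card theft | fraud alert, ¬cardholder travelling abroad) ≈ 0.8658

P(fraud alert | ¬cardholder travelling abroad) = 0.02×0.81 + 0.55×0.19 = 0.016200 + 0.104500 = 0.120700
Of this, 0.104500 comes from 0.55×0.19 (the genuine card theft=true cases).
P(genuine card theft | fraud alert, ¬cardholder travelling abroad) = 0.104500 / 0.120700 ≈ 0.8658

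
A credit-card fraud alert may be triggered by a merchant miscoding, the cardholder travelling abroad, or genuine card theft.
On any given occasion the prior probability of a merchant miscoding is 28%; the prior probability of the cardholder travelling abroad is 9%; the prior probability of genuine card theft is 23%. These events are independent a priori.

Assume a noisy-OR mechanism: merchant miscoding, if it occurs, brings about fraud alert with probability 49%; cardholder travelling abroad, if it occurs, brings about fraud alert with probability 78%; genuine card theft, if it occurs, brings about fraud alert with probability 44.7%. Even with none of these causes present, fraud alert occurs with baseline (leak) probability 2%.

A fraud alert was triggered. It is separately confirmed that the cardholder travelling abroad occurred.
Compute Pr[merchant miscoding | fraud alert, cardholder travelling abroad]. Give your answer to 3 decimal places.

Pr[merchant miscoding | fraud alert, cardholder travelling abroad] ≈ 0.303

Under noisy-OR, P(fraud alert | causes) = 1 − (1−0.02)·∏(1−qᵢ) over the active causes.
For the numerator, keep only merchant miscoding=true terms: 0.191893 + 0.060484 = 0.252377
The normalizing constant is 0.7844·0.72·0.77 + 0.880773·0.72·0.23 + 0.890044·0.28·0.77 + 0.939194·0.28·0.23 = 0.833104
P(merchant miscoding | fraud alert, cardholder travelling abroad) = 0.252377/0.833104 ≈ 0.303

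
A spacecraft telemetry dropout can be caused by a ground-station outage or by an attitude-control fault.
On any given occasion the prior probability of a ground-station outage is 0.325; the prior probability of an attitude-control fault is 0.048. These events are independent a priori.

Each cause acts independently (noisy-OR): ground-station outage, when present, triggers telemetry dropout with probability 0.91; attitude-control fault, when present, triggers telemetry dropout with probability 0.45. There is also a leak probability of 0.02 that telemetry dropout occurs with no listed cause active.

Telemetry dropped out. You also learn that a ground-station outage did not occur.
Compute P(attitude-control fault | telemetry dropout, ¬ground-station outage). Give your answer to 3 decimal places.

Under noisy-OR, P(telemetry dropout | causes) = 1 − (1−0.02)·∏(1−qᵢ) over the active causes.
Numerator (weight on configurations with attitude-control fault): 0.461×0.048 = 0.022128
The normalizing constant is 0.02×0.952 + 0.461×0.048 = 0.041168
P(attitude-control fault | telemetry dropout, ¬ground-station outage) = 0.022128/0.041168 ≈ 0.538

P(attitude-control fault | telemetry dropout, ¬ground-station outage) ≈ 0.538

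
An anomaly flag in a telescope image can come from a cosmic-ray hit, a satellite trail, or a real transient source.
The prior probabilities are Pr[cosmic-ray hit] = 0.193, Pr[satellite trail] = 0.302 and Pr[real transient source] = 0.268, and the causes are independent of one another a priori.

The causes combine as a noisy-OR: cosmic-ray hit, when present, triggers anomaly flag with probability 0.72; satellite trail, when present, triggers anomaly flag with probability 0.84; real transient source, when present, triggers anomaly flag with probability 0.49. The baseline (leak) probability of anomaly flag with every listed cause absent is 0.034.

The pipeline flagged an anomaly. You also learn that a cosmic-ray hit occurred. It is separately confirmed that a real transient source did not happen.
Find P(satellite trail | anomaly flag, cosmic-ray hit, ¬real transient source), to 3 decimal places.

P(satellite trail | anomaly flag, cosmic-ray hit, ¬real transient source) ≈ 0.362

Under noisy-OR, P(anomaly flag | causes) = 1 − (1−0.034)·∏(1−qᵢ) over the active causes.
Sum P(anomaly flag|·) weighted by the priors over both values of satellite trail:
  P(anomaly flag | cosmic-ray hit, ¬real transient source) = 0.72952*0.698 + 0.956723*0.302
        = 0.509205 + 0.288930 = 0.798135
Configurations with satellite trail contribute 0.288930, so
  P(satellite trail | anomaly flag, cosmic-ray hit, ¬real transient source) = 0.288930 / 0.798135 ≈ 0.362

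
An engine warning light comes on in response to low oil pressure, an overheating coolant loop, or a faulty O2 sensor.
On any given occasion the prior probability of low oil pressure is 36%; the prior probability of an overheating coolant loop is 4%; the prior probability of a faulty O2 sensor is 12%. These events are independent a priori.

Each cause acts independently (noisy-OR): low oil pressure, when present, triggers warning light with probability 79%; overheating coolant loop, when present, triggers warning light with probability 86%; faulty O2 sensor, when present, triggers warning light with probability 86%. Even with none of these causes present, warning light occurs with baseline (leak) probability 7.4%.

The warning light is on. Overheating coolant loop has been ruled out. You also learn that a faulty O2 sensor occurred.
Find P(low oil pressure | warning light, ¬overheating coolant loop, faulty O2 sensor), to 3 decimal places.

P(low oil pressure | warning light, ¬overheating coolant loop, faulty O2 sensor) ≈ 0.386

Under noisy-OR, P(warning light | causes) = 1 − (1−0.074)·∏(1−qᵢ) over the active causes.
Enumerate both values of low oil pressure and weight by the priors:
  P(warning light | ¬overheating coolant loop, faulty O2 sensor) = 0.87036·0.64 + 0.972776·0.36
        = 0.557030 + 0.350199 = 0.907229
Configurations with low oil pressure contribute 0.350199, so
  P(low oil pressure | warning light, ¬overheating coolant loop, faulty O2 sensor) = 0.350199 / 0.907229 ≈ 0.386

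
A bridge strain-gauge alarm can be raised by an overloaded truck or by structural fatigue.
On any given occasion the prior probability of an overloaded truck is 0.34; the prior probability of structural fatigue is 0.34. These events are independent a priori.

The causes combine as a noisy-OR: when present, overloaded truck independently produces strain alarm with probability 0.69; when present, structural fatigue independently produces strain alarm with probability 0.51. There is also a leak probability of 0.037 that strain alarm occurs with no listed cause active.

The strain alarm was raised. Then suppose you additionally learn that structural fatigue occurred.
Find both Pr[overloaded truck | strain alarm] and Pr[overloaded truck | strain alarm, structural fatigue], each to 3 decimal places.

Under noisy-OR, P(strain alarm | causes) = 1 − (1−0.037)·∏(1−qᵢ) over the active causes.
P(strain alarm) = 0.037*0.66*0.66 + 0.52813*0.66*0.34 + 0.70147*0.34*0.66 + 0.85372*0.34*0.34 = 0.016117 + 0.118512 + 0.157410 + 0.098690 = 0.390729
The overloaded truck-present share is 0.157410 + 0.098690 = 0.256100.
Hence the posterior is 0.256100/0.390729 ≈ 0.655.

With the extra evidence:
Weight on overloaded truck=true, given the evidence: 0.85372·0.34 = 0.290265
Denominator P(strain alarm | structural fatigue): 0.52813·0.66 + 0.85372·0.34 = 0.638831
Posterior = 0.290265 / 0.638831 ≈ 0.454

Pr[overloaded truck | strain alarm] ≈ 0.655; Pr[overloaded truck | strain alarm, structural fatigue] ≈ 0.454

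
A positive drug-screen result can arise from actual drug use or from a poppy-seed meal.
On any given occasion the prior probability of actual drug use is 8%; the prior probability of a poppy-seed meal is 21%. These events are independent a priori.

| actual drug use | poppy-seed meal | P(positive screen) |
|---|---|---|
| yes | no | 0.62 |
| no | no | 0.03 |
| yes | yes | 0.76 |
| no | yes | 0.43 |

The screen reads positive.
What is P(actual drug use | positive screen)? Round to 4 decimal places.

Weight on actual drug use=true, given the evidence: 0.039184 + 0.012768 = 0.051952
Denominator P(positive screen): 0.03*0.92*0.79 + 0.43*0.92*0.21 + 0.62*0.08*0.79 + 0.76*0.08*0.21 = 0.156832
P(actual drug use | positive screen) = 0.051952/0.156832 ≈ 0.3313

P(actual drug use | positive screen) ≈ 0.3313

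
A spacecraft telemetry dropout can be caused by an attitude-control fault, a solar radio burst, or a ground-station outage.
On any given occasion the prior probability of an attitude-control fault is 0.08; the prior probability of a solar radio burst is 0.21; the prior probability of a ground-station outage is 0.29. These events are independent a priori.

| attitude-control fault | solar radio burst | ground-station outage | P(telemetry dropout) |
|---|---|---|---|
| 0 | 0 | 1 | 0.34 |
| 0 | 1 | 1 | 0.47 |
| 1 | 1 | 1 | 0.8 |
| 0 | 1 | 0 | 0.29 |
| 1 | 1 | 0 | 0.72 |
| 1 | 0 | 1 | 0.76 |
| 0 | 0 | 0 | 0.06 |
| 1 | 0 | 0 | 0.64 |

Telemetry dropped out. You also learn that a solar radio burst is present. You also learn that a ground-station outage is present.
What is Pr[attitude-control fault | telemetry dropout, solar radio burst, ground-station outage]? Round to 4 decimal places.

P(telemetry dropout | solar radio burst, ground-station outage) = 0.47*0.92 + 0.8*0.08 = 0.432400 + 0.064000 = 0.496400
Of this, 0.064000 comes from 0.8*0.08 (the attitude-control fault=true cases).
Hence the posterior is 0.064000/0.496400 ≈ 0.1289.

Pr[attitude-control fault | telemetry dropout, solar radio burst, ground-station outage] ≈ 0.1289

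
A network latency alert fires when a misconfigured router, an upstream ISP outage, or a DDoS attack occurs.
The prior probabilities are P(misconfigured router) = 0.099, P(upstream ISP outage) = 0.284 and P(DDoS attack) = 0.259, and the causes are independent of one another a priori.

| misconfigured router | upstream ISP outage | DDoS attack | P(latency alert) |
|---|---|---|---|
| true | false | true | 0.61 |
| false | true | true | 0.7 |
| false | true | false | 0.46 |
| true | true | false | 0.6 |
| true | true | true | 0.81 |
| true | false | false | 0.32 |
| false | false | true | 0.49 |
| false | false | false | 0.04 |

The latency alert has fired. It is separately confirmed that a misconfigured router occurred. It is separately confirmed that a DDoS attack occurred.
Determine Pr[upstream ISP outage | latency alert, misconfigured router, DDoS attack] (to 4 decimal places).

Enumerate both values of upstream ISP outage and weight by the priors:
  P(latency alert | misconfigured router, DDoS attack) = 0.61·0.716 + 0.81·0.284
        = 0.436760 + 0.230040 = 0.666800
Keeping only the upstream ISP outage-present terms gives 0.230040, so
  P(upstream ISP outage | latency alert, misconfigured router, DDoS attack) = 0.230040 / 0.666800 ≈ 0.3450

Pr[upstream ISP outage | latency alert, misconfigured router, DDoS attack] ≈ 0.3450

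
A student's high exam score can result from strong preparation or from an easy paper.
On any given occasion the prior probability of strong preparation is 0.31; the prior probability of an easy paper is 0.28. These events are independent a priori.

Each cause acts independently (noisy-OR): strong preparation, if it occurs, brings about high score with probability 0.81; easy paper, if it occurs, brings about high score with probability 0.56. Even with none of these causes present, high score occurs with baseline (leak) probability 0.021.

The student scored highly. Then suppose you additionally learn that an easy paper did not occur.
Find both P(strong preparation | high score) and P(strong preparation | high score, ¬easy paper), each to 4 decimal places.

Under noisy-OR, P(high score | causes) = 1 − (1−0.021)·∏(1−qᵢ) over the active causes.
Weight on strong preparation=true, given the evidence: 0.181683 + 0.079696 = 0.261379
Normalizer over all consistent configurations: 0.021*0.69*0.72 + 0.56924*0.69*0.28 + 0.81399*0.31*0.72 + 0.918156*0.31*0.28 = 0.381789
P(strong preparation | high score) = 0.261379/0.381789 ≈ 0.6846

With the extra evidence:
Enumerate both values of strong preparation and weight by the priors:
  P(high score | ¬easy paper) = 0.021·0.69 + 0.81399·0.31
        = 0.014490 + 0.252337 = 0.266827
Configurations with strong preparation contribute 0.252337, so
  P(strong preparation | high score, ¬easy paper) = 0.252337 / 0.266827 ≈ 0.9457
Ruling out easy paper raises the posterior on strong preparation — the flip side of explaining away.

P(strong preparation | high score) ≈ 0.6846; P(strong preparation | high score, ¬easy paper) ≈ 0.9457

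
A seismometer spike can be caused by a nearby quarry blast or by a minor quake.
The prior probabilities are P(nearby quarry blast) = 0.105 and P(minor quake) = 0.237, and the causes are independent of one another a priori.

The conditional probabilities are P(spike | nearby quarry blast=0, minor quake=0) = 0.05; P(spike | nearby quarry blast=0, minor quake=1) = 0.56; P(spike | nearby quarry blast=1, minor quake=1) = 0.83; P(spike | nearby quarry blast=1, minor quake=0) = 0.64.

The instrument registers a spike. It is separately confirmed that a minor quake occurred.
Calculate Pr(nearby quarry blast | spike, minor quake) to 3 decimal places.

Pr(nearby quarry blast | spike, minor quake) ≈ 0.148

Sum P(spike|·) weighted by the priors over both values of nearby quarry blast:
  P(spike | minor quake) = 0.56·0.895 + 0.83·0.105
        = 0.501200 + 0.087150 = 0.588350
Keeping only the nearby quarry blast-present terms gives 0.087150, so
  P(nearby quarry blast | spike, minor quake) = 0.087150 / 0.588350 ≈ 0.148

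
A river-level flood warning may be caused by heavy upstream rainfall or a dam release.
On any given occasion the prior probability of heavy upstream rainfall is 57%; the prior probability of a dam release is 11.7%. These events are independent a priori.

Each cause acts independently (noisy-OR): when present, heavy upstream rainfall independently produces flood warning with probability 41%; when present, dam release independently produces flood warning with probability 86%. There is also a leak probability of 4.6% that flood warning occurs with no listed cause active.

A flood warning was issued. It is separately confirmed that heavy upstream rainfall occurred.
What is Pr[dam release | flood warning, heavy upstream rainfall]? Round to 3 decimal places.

Pr[dam release | flood warning, heavy upstream rainfall] ≈ 0.218

Under noisy-OR, P(flood warning | causes) = 1 − (1−0.046)·∏(1−qᵢ) over the active causes.
P(flood warning | heavy upstream rainfall) = 0.43714·0.883 + 0.9212·0.117 = 0.385995 + 0.107780 = 0.493775
Of this, 0.107780 comes from 0.9212·0.117 (the dam release=true cases).
P(dam release | flood warning, heavy upstream rainfall) = 0.107780 / 0.493775 ≈ 0.218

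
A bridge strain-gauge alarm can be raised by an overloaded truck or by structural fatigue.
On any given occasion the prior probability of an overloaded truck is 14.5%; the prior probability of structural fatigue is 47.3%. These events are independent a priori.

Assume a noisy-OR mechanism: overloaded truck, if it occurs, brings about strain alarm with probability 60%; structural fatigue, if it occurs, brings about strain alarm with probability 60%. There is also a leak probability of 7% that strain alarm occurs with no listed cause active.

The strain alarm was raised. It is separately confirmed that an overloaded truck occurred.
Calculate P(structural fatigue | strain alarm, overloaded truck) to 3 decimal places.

Under noisy-OR, P(strain alarm | causes) = 1 − (1−0.07)·∏(1−qᵢ) over the active causes.
P(strain alarm | overloaded truck) = 0.628*0.527 + 0.8512*0.473 = 0.330956 + 0.402618 = 0.733574
Restricting to configurations with structural fatigue present: 0.8512*0.473 = 0.402618.
So P(structural fatigue | strain alarm, overloaded truck) = 0.402618/0.733574 ≈ 0.549.

P(structural fatigue | strain alarm, overloaded truck) ≈ 0.549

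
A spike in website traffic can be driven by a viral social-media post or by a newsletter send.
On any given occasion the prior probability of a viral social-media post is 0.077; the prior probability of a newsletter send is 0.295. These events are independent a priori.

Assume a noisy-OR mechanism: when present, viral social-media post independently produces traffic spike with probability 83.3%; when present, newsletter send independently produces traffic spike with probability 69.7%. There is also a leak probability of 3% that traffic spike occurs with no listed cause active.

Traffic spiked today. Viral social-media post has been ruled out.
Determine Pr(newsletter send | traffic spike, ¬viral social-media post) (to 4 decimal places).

Pr(newsletter send | traffic spike, ¬viral social-media post) ≈ 0.9078

Under noisy-OR, P(traffic spike | causes) = 1 − (1−0.03)·∏(1−qᵢ) over the active causes.
Numerator (weight on configurations with newsletter send): 0.70609·0.295 = 0.208297
Normalizer over all consistent configurations: 0.03·0.705 + 0.70609·0.295 = 0.229447
P(newsletter send | traffic spike, ¬viral social-media post) = 0.208297/0.229447 ≈ 0.9078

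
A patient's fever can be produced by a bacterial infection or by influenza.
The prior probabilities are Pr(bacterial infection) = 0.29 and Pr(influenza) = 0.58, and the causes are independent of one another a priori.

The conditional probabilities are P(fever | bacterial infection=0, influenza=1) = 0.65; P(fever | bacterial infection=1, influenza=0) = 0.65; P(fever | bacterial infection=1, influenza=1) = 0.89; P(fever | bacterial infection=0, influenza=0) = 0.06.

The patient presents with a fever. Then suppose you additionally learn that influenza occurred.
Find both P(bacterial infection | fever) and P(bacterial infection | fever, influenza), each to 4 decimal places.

P(bacterial infection | fever) ≈ 0.4449; P(bacterial infection | fever, influenza) ≈ 0.3587

P(fever) = 0.06×0.71×0.42 + 0.65×0.71×0.58 + 0.65×0.29×0.42 + 0.89×0.29×0.58 = 0.017892 + 0.267670 + 0.079170 + 0.149698 = 0.514430
Restricting to configurations with bacterial infection present: 0.079170 + 0.149698 = 0.228868.
Hence the posterior is 0.228868/0.514430 ≈ 0.4449.

Now condition on the additional information:
P(fever | influenza) = 0.65·0.71 + 0.89·0.29 = 0.461500 + 0.258100 = 0.719600
Of this, 0.258100 comes from 0.89·0.29 (the bacterial infection=true cases).
Hence the posterior is 0.258100/0.719600 ≈ 0.3587.
Conditioning on influenza lowers the posterior on bacterial infection: the classic explaining-away effect in a common-effect structure.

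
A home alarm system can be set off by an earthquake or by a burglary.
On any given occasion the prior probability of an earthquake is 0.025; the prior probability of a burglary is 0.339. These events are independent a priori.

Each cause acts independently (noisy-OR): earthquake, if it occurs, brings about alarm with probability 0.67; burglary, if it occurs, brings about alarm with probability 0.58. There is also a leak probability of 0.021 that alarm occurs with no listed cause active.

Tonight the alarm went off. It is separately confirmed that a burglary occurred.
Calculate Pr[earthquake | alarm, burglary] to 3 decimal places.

Pr[earthquake | alarm, burglary] ≈ 0.036

Under noisy-OR, P(alarm | causes) = 1 − (1−0.021)·∏(1−qᵢ) over the active causes.
Weight on earthquake=true, given the evidence: 0.864311×0.025 = 0.021608
The normalizing constant is 0.58882×0.975 + 0.864311×0.025 = 0.595707
P(earthquake | alarm, burglary) = 0.021608/0.595707 ≈ 0.036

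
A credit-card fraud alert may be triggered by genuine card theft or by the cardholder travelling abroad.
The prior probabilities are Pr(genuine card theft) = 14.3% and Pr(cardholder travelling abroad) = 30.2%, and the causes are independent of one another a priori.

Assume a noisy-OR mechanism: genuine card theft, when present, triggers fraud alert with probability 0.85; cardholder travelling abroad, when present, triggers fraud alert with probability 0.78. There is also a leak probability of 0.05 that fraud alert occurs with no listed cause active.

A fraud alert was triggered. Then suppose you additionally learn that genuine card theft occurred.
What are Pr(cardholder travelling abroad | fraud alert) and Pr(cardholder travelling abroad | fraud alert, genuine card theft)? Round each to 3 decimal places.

Pr(cardholder travelling abroad | fraud alert) ≈ 0.681; Pr(cardholder travelling abroad | fraud alert, genuine card theft) ≈ 0.328

Under noisy-OR, P(fraud alert | causes) = 1 − (1−0.05)·∏(1−qᵢ) over the active causes.
Numerator (weight on configurations with cardholder travelling abroad): 0.204722 + 0.041832 = 0.246554
Normalizer over all consistent configurations: 0.05·0.857·0.698 + 0.791·0.857·0.302 + 0.8575·0.143·0.698 + 0.96865·0.143·0.302 = 0.362054
Posterior = 0.246554 / 0.362054 ≈ 0.681

Now condition on the additional information:
P(fraud alert | genuine card theft) = 0.8575·0.698 + 0.96865·0.302 = 0.598535 + 0.292532 = 0.891067
Restricting to configurations with cardholder travelling abroad present: 0.96865·0.302 = 0.292532.
Hence the posterior is 0.292532/0.891067 ≈ 0.328.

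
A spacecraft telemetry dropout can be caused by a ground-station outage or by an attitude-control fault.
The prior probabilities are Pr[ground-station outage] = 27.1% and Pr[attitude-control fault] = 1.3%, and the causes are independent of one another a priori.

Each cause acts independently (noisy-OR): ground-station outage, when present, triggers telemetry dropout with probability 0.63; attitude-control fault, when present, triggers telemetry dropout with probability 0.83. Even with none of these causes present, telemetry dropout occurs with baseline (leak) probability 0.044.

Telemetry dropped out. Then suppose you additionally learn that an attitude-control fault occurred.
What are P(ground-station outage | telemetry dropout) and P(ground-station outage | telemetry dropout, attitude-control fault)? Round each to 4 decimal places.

P(ground-station outage | telemetry dropout) ≈ 0.8165; P(ground-station outage | telemetry dropout, attitude-control fault) ≈ 0.2944

Under noisy-OR, P(telemetry dropout | causes) = 1 − (1−0.044)·∏(1−qᵢ) over the active causes.
P(telemetry dropout) = 0.044*0.729*0.987 + 0.83748*0.729*0.013 + 0.64628*0.271*0.987 + 0.939868*0.271*0.013 = 0.031659 + 0.007937 + 0.172865 + 0.003311 = 0.215772
Restricting to configurations with ground-station outage present: 0.172865 + 0.003311 = 0.176176.
P(ground-station outage | telemetry dropout) = 0.176176 / 0.215772 ≈ 0.8165

With the extra evidence:
Numerator (weight on configurations with ground-station outage): 0.939868×0.271 = 0.254704
The normalizing constant is 0.83748×0.729 + 0.939868×0.271 = 0.865227
P(ground-station outage | telemetry dropout, attitude-control fault) = 0.254704/0.865227 ≈ 0.2944
Conditioning on attitude-control fault lowers the posterior on ground-station outage: the classic explaining-away effect in a common-effect structure.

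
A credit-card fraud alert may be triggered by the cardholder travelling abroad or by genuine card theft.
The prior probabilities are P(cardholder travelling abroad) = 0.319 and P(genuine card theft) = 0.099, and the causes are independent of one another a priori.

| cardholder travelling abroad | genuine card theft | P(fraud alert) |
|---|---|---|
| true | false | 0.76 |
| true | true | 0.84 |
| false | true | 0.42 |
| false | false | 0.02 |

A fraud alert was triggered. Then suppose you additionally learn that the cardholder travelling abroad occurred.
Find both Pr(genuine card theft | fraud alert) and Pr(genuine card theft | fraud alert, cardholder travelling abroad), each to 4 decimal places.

Pr(genuine card theft | fraud alert) ≈ 0.1921; Pr(genuine card theft | fraud alert, cardholder travelling abroad) ≈ 0.1083

Numerator (weight on configurations with genuine card theft): 0.028316 + 0.026528 = 0.054844
Denominator P(fraud alert): 0.02×0.681×0.901 + 0.42×0.681×0.099 + 0.76×0.319×0.901 + 0.84×0.319×0.099 = 0.285554
Posterior = 0.054844 / 0.285554 ≈ 0.1921

Now also conditioning on cardholder travelling abroad=true:
Sum P(fraud alert|·) weighted by the priors over both values of genuine card theft:
  P(fraud alert | cardholder travelling abroad) = 0.76·0.901 + 0.84·0.099
        = 0.684760 + 0.083160 = 0.767920
Configurations with genuine card theft contribute 0.083160, so
  P(genuine card theft | fraud alert, cardholder travelling abroad) = 0.083160 / 0.767920 ≈ 0.1083
The drop from 0.1921 to 0.1083 is the explaining-away (discounting) effect.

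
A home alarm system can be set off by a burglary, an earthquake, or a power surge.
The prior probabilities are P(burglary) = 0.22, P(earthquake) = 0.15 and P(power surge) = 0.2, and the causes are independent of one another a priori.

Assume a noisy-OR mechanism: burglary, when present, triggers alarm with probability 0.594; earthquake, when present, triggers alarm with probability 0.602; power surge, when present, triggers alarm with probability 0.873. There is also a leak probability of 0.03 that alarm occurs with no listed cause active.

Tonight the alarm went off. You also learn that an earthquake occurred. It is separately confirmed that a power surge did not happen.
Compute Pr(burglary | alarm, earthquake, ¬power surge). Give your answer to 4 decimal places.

Under noisy-OR, P(alarm | causes) = 1 − (1−0.03)·∏(1−qᵢ) over the active causes.
Numerator (weight on configurations with burglary): 0.84326·0.22 = 0.185517
Denominator P(alarm | earthquake, ¬power surge): 0.61394·0.78 + 0.84326·0.22 = 0.664390
P(burglary | alarm, earthquake, ¬power surge) = 0.185517/0.664390 ≈ 0.2792

Pr(burglary | alarm, earthquake, ¬power surge) ≈ 0.2792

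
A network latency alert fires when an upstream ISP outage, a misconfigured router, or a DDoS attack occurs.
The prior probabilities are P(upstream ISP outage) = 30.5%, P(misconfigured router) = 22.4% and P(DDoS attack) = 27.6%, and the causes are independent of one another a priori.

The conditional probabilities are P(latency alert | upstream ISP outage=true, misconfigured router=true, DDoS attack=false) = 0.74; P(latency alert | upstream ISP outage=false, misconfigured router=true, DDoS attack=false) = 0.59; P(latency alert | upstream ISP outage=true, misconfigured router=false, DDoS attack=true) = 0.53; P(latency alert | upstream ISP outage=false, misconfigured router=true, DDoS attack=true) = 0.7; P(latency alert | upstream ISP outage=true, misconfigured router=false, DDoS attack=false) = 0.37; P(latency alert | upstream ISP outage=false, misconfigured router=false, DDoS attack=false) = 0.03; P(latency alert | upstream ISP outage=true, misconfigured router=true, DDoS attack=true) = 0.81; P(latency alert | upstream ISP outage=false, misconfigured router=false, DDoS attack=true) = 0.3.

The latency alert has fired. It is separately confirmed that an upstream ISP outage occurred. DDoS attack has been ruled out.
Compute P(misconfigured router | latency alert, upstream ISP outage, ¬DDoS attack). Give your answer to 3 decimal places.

P(misconfigured router | latency alert, upstream ISP outage, ¬DDoS attack) ≈ 0.366

Enumerate both values of misconfigured router and weight by the priors:
  P(latency alert | upstream ISP outage, ¬DDoS attack) = 0.37·0.776 + 0.74·0.224
        = 0.287120 + 0.165760 = 0.452880
Configurations with misconfigured router contribute 0.165760, so
  P(misconfigured router | latency alert, upstream ISP outage, ¬DDoS attack) = 0.165760 / 0.452880 ≈ 0.366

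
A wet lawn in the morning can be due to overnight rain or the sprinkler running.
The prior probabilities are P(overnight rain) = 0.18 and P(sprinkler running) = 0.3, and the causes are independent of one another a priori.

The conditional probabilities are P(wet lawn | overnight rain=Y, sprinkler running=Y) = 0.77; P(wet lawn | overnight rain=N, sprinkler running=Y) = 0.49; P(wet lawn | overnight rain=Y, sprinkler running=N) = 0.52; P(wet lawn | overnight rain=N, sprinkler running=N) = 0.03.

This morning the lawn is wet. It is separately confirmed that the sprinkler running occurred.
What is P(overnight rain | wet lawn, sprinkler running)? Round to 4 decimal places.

Enumerate both values of overnight rain and weight by the priors:
  P(wet lawn | sprinkler running) = 0.49×0.82 + 0.77×0.18
        = 0.401800 + 0.138600 = 0.540400
Keeping only the overnight rain-present terms gives 0.138600, so
  P(overnight rain | wet lawn, sprinkler running) = 0.138600 / 0.540400 ≈ 0.2565

P(overnight rain | wet lawn, sprinkler running) ≈ 0.2565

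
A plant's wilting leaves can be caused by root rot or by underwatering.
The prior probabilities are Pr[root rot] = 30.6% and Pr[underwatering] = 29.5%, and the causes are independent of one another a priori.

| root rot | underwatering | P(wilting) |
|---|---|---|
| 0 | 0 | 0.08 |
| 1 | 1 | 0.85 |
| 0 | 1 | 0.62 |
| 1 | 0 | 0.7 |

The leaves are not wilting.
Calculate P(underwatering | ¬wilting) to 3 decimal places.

P(underwatering | ¬wilting) ≈ 0.151

Enumerate the 4 (root rot, underwatering) configurations and weight by the priors:
  P(¬wilting) = 0.92·0.694·0.705 + 0.38·0.694·0.295 + 0.3·0.306·0.705 + 0.15·0.306·0.295
        = 0.450128 + 0.077797 + 0.064719 + 0.013540 = 0.606184
The terms with underwatering present sum to 0.091337, so
  P(underwatering | ¬wilting) = 0.091337 / 0.606184 ≈ 0.151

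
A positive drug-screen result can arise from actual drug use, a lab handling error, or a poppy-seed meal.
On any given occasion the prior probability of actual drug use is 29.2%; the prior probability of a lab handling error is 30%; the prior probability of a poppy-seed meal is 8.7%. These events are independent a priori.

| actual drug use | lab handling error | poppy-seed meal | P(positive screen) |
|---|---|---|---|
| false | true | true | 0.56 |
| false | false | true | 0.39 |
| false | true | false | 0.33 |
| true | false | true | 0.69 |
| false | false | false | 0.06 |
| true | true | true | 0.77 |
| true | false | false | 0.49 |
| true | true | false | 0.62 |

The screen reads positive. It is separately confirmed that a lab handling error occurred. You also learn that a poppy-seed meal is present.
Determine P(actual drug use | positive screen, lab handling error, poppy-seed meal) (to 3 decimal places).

Sum P(positive screen|·) weighted by the priors over both values of actual drug use:
  P(positive screen | lab handling error, poppy-seed meal) = 0.56×0.708 + 0.77×0.292
        = 0.396480 + 0.224840 = 0.621320
The terms with actual drug use present sum to 0.224840, so
  P(actual drug use | positive screen, lab handling error, poppy-seed meal) = 0.224840 / 0.621320 ≈ 0.362

P(actual drug use | positive screen, lab handling error, poppy-seed meal) ≈ 0.362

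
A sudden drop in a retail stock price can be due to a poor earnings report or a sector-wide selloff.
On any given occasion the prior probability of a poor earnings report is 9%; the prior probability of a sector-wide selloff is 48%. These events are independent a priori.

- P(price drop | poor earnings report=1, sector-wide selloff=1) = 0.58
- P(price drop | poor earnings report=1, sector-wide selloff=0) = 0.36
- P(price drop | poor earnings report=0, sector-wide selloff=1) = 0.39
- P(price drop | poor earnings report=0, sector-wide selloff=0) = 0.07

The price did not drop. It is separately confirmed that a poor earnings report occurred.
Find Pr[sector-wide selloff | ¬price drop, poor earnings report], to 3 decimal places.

Weight on sector-wide selloff=true, given the evidence: 0.42*0.48 = 0.201600
The normalizing constant is 0.64*0.52 + 0.42*0.48 = 0.534400
Posterior = 0.201600 / 0.534400 ≈ 0.377

Pr[sector-wide selloff | ¬price drop, poor earnings report] ≈ 0.377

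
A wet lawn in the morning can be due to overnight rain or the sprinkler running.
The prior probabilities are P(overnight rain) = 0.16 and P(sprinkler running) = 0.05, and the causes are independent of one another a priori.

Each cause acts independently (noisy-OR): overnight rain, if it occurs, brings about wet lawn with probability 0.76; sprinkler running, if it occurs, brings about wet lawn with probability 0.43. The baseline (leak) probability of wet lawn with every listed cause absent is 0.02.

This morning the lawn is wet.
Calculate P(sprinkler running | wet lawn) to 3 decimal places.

Under noisy-OR, P(wet lawn | causes) = 1 − (1−0.02)·∏(1−qᵢ) over the active causes.
Enumerate the 4 (overnight rain, sprinkler running) configurations and weight by the priors:
  P(wet lawn) = 0.02×0.84×0.95 + 0.4414×0.84×0.05 + 0.7648×0.16×0.95 + 0.865936×0.16×0.05
        = 0.015960 + 0.018539 + 0.116250 + 0.006927 = 0.157676
The terms with sprinkler running present sum to 0.025466, so
  P(sprinkler running | wet lawn) = 0.025466 / 0.157676 ≈ 0.162

P(sprinkler running | wet lawn) ≈ 0.162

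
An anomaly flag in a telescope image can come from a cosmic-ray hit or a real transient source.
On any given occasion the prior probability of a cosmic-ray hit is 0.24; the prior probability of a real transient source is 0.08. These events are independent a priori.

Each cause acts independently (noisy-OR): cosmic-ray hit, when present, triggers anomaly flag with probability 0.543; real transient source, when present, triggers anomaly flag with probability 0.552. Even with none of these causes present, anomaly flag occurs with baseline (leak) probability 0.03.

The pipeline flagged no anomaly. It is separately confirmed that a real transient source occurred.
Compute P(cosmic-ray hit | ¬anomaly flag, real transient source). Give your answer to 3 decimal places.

P(cosmic-ray hit | ¬anomaly flag, real transient source) ≈ 0.126

Under noisy-OR, P(anomaly flag | causes) = 1 − (1−0.03)·∏(1−qᵢ) over the active causes.
Numerator (weight on configurations with cosmic-ray hit): 0.198594*0.24 = 0.047663
The normalizing constant is 0.43456*0.76 + 0.198594*0.24 = 0.377929
P(cosmic-ray hit | ¬anomaly flag, real transient source) = 0.047663/0.377929 ≈ 0.126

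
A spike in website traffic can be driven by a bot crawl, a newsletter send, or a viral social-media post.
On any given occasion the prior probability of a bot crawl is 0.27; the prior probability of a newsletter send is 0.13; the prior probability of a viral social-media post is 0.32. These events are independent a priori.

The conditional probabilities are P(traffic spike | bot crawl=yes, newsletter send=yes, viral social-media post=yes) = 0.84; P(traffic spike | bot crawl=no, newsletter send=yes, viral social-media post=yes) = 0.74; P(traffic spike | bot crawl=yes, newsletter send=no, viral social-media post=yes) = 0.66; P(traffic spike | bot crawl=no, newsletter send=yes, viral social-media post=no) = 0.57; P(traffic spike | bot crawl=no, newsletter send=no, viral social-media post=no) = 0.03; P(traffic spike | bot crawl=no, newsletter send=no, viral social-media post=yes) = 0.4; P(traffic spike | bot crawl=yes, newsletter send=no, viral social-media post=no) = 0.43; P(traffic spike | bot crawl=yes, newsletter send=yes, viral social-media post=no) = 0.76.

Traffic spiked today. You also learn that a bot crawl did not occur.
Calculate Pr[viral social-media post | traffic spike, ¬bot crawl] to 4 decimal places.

P(traffic spike | ¬bot crawl) = 0.03*0.87*0.68 + 0.4*0.87*0.32 + 0.57*0.13*0.68 + 0.74*0.13*0.32 = 0.017748 + 0.111360 + 0.050388 + 0.030784 = 0.210280
Restricting to configurations with viral social-media post present: 0.111360 + 0.030784 = 0.142144.
Hence the posterior is 0.142144/0.210280 ≈ 0.6760.

Pr[viral social-media post | traffic spike, ¬bot crawl] ≈ 0.6760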